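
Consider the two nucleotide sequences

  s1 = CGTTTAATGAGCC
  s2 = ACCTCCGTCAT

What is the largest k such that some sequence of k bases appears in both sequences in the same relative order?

Let dp[i][j] be the LCS length of the first i bases of s1 and the first j bases of s2. dp[i][j] = dp[i-1][j-1]+1 when the i-th and j-th bases match, else max(dp[i-1][j], dp[i][j-1]).
    ·  A  C  C  T  C  C  G  T  C  A  T
 ·  0  0  0  0  0  0  0  0  0  0  0  0
 C  0  0  1  1  1  1  1  1  1  1  1  1
 G  0  0  1  1  1  1  1  2  2  2  2  2
 T  0  0  1  1  2  2  2  2  3  3  3  3
 T  0  0  1  1  2  2  2  2  3  3  3  4
 T  0  0  1  1  2  2  2  2  3  3  3  4
 A  0  1  1  1  2  2  2  2  3  3  4  4
 A  0  1  1  1  2  2  2  2  3  3  4  4
 T  0  1  1  1  2  2  2  2  3  3  4  5
 G  0  1  1  1  2  2  2  3  3  3  4  5
 A  0  1  1  1  2  2  2  3  3  3  4  5
 G  0  1  1  1  2  2  2  3  3  3  4  5
 C  0  1  2  2  2  3  3  3  3  4  4  5
 C  0  1  2  3  3  3  4  4  4  4  4  5
dp[13][11] = 5. One LCS (by backtracking along matches): CGTAT.

5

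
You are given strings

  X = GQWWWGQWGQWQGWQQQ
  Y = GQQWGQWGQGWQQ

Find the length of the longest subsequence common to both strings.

12

Taking G at X[1]=Y[1], Q at X[2]=Y[3], W at X[5]=Y[4], G at X[6]=Y[5], Q at X[7]=Y[6], W at X[8]=Y[7], G at X[9]=Y[8], Q at X[12]=Y[9], G at X[13]=Y[10], W at X[14]=Y[11], Q at X[16]=Y[12], Q at X[17]=Y[13] gives a common subsequence of length 12. dp[17][13] = 12 confirms this is the maximum.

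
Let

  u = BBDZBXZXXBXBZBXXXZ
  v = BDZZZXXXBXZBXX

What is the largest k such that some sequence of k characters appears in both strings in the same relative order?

One common subsequence of length 12: B at u[2]=v[1]; then D at u[3]=v[2]; then Z at u[4]=v[5]; then X at u[6]=v[6]; then X at u[8]=v[7]; then X at u[9]=v[8]; then B at u[10]=v[9]; then X at u[11]=v[10]; then Z at u[13]=v[11]; then B at u[14]=v[12]; then X at u[16]=v[13]; then X at u[17]=v[14]. dp[18][14] = 12 confirms this is the maximum.

12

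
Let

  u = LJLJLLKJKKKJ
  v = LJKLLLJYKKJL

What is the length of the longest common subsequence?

Let dp[i][j] be the LCS length of the first i characters of u and the first j characters of v. dp[i][j] = dp[i-1][j-1]+1 when the i-th and j-th characters match, else max(dp[i-1][j], dp[i][j-1]).
    ·  L  J  K  L  L  L  J  Y  K  K  J  L
 ·  0  0  0  0  0  0  0  0  0  0  0  0  0
 L  0  1  1  1  1  1  1  1  1  1  1  1  1
 J  0  1  2  2  2  2  2  2  2  2  2  2  2
 L  0  1  2  2  3  3  3  3  3  3  3  3  3
 J  0  1  2  2  3  3  3  4  4  4  4  4  4
 L  0  1  2  2  3  4  4  4  4  4  4  4  5
 L  0  1  2  2  3  4  5  5  5  5  5  5  5
 K  0  1  2  3  3  4  5  5  5  6  6  6  6
 J  0  1  2  3  3  4  5  6  6  6  6  7  7
 K  0  1  2  3  3  4  5  6  6  7  7  7  7
 K  0  1  2  3  3  4  5  6  6  7  8  8  8
 K  0  1  2  3  3  4  5  6  6  7  8  8  8
 J  0  1  2  3  3  4  5  6  6  7  8  9  9
dp[12][12] = 9. One LCS (by backtracking along matches): LJLLLJKKJ.

9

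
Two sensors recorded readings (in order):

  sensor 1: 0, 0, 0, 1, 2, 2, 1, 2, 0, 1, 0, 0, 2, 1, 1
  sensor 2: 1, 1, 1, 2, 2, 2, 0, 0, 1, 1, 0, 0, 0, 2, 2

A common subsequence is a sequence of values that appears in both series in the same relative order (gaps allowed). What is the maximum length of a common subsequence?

9

Pick 1 at sensor 1[4]=sensor 2[3]; then 2 at sensor 1[5]=sensor 2[4]; then 2 at sensor 1[6]=sensor 2[5]; then 2 at sensor 1[8]=sensor 2[6]; then 0 at sensor 1[9]=sensor 2[8]; then 1 at sensor 1[10]=sensor 2[10]; then 0 at sensor 1[11]=sensor 2[12]; then 0 at sensor 1[12]=sensor 2[13]; then 2 at sensor 1[13]=sensor 2[15]; all 9 values appear in both, in order. The LCS DP gives dp[15][15] = 9, so this is optimal.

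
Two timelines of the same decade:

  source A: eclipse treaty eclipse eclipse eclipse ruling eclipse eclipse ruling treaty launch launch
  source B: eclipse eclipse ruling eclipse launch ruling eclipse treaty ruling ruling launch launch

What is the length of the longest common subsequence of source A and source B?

Match eclipse at source A[1]=source B[1]; then eclipse at source A[3]=source B[2]; then eclipse at source A[4]=source B[4]; then eclipse at source A[5]=source B[7]; then ruling at source A[6]=source B[9]; then ruling at source A[9]=source B[10]; then launch at source A[11]=source B[11]; then launch at source A[12]=source B[12] — 8 events in the same relative order in both. dp[12][12] = 8 confirms this is the maximum.

8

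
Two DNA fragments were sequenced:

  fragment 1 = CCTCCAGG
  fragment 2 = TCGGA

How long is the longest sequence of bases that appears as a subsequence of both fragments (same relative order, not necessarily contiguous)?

4

One common subsequence of length 4: T at fragment 1[3]=fragment 2[1], C at fragment 1[5]=fragment 2[2], G at fragment 1[7]=fragment 2[3], G at fragment 1[8]=fragment 2[4], and the DP table's final entry dp[8][5] is also 4, so no common subsequence is longer.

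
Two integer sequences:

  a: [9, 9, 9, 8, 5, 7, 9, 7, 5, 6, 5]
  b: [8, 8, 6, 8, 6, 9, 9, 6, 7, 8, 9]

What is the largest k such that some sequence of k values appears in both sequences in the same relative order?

Let dp[i][j] be the LCS length of the first i values of a and the first j values of b. dp[i][j] = dp[i-1][j-1]+1 when the i-th and j-th values match, else max(dp[i-1][j], dp[i][j-1]).
    ·  8  8  6  8  6  9  9  6  7  8  9
 ·  0  0  0  0  0  0  0  0  0  0  0  0
 9  0  0  0  0  0  0  1  1  1  1  1  1
 9  0  0  0  0  0  0  1  2  2  2  2  2
 9  0  0  0  0  0  0  1  2  2  2  2  3
 8  0  1  1  1  1  1  1  2  2  2  3  3
 5  0  1  1  1  1  1  1  2  2  2  3  3
 7  0  1  1  1  1  1  1  2  2  3  3  3
 9  0  1  1  1  1  1  2  2  2  3  3  4
 7  0  1  1  1  1  1  2  2  2  3  3  4
 5  0  1  1  1  1  1  2  2  2  3  3  4
 6  0  1  1  2  2  2  2  2  3  3  3  4
 5  0  1  1  2  2  2  2  2  3  3  3  4
dp[11][11] = 4. One LCS (by backtracking along matches): 9, 9, 8, 9.

4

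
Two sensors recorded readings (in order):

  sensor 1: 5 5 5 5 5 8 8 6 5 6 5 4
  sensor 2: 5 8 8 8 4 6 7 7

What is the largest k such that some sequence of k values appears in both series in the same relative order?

4

Taking 5 [1,1] → 8 [6,3] → 8 [7,4] → 6 [8,6] gives a common subsequence of length 4. dp[12][8] = 4 confirms this is the maximum.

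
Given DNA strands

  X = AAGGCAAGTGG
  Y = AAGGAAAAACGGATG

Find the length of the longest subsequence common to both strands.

Match A [1,1] → A [2,2] → G [3,3] → G [4,4] → A [6,8] → A [7,9] → G [8,12] → T [9,14] → G [11,15] — 9 bases in the same relative order in both, and the DP table's final entry dp[11][15] is also 9, so no common subsequence is longer.

9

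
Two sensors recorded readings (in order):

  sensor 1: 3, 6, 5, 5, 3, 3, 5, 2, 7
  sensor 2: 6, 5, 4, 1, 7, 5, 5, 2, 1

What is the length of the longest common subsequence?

5

Pick 6 (sensor 1 #2, sensor 2 #1) → 5 (sensor 1 #3, sensor 2 #2) → 5 (sensor 1 #4, sensor 2 #6) → 5 (sensor 1 #7, sensor 2 #7) → 2 (sensor 1 #8, sensor 2 #8); all 5 values appear in both, in order. The LCS DP gives dp[9][9] = 5, so this is optimal.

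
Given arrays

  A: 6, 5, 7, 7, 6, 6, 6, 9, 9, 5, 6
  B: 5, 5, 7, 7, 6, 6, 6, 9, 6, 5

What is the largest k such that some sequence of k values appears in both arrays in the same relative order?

8

Taking 5 [2,2]; then 7 [3,3]; then 7 [4,4]; then 6 [5,5]; then 6 [6,6]; then 6 [7,7]; then 9 [8,8]; then 5 [10,10] gives a common subsequence of length 8. dp[11][10] = 8 confirms this is the maximum.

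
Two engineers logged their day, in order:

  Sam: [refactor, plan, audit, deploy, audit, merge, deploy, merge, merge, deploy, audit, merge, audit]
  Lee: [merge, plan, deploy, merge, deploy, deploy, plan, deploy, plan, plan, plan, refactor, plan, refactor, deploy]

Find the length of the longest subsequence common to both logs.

Pick plan at Sam[2]=Lee[2] → deploy at Sam[4]=Lee[3] → merge at Sam[6]=Lee[4] → deploy at Sam[7]=Lee[8] → deploy at Sam[10]=Lee[15]; all 5 tasks appear in both, in order. Since dp[13][15] = 5, nothing longer is possible.

5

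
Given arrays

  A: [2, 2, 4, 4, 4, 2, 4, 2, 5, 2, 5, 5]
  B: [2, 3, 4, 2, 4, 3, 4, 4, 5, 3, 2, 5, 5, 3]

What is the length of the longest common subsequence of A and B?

One common subsequence of length 9: 2 [1,1], then 2 [2,4], then 4 [3,5], then 4 [5,7], then 4 [7,8], then 5 [9,9], then 2 [10,11], then 5 [11,12], then 5 [12,13]. dp[12][14] = 9 confirms this is the maximum.

9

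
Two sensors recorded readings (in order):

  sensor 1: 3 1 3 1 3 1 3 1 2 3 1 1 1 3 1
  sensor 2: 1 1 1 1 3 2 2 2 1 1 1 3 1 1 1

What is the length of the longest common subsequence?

10

Pick 1 at sensor 1[2]=sensor 2[2], 1 at sensor 1[4]=sensor 2[3], 1 at sensor 1[6]=sensor 2[4], 3 at sensor 1[7]=sensor 2[5], 2 at sensor 1[9]=sensor 2[8], 1 at sensor 1[11]=sensor 2[9], 1 at sensor 1[12]=sensor 2[10], 1 at sensor 1[13]=sensor 2[11], 3 at sensor 1[14]=sensor 2[12], 1 at sensor 1[15]=sensor 2[15]; all 10 values appear in both, in order. Since dp[15][15] = 10, nothing longer is possible.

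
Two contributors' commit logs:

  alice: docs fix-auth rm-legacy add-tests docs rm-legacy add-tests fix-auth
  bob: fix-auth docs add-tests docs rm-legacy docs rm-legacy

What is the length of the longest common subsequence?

4

One common subsequence of length 4: docs (alice #1, bob #4); then rm-legacy (alice #3, bob #5); then docs (alice #5, bob #6); then rm-legacy (alice #6, bob #7), and the DP table's final entry dp[8][7] is also 4, so no common subsequence is longer.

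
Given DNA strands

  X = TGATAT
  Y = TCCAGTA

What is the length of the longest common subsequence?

4

Let dp[i][j] be the LCS length of the first i bases of X and the first j bases of Y. dp[i][j] = dp[i-1][j-1]+1 when the i-th and j-th bases match, else max(dp[i-1][j], dp[i][j-1]).
    ·  T  C  C  A  G  T  A
 ·  0  0  0  0  0  0  0  0
 T  0  1  1  1  1  1  1  1
 G  0  1  1  1  1  2  2  2
 A  0  1  1  1  2  2  2  3
 T  0  1  1  1  2  2  3  3
 A  0  1  1  1  2  2  3  4
 T  0  1  1  1  2  2  3  4
dp[6][7] = 4. One LCS (by backtracking along matches): TGTA.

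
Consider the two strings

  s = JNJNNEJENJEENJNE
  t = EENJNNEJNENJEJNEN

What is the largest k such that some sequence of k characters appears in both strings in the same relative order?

13

One common subsequence of length 13: N (s #2, t #3), J (s #3, t #4), N (s #4, t #5), N (s #5, t #6), E (s #6, t #7), J (s #7, t #8), E (s #8, t #10), N (s #9, t #11), J (s #10, t #12), E (s #12, t #13), J (s #14, t #14), N (s #15, t #15), E (s #16, t #16). dp[16][17] = 13 confirms this is the maximum.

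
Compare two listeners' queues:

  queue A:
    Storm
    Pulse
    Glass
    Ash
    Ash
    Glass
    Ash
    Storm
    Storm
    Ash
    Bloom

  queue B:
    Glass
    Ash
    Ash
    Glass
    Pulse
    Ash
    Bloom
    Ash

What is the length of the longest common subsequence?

6

Pick Glass at queue A[3]=queue B[1], then Ash at queue A[4]=queue B[2], then Ash at queue A[5]=queue B[3], then Glass at queue A[6]=queue B[4], then Ash at queue A[7]=queue B[6], then Ash at queue A[10]=queue B[8]; all 6 songs appear in both, in order. The LCS DP gives dp[11][8] = 6, so this is optimal.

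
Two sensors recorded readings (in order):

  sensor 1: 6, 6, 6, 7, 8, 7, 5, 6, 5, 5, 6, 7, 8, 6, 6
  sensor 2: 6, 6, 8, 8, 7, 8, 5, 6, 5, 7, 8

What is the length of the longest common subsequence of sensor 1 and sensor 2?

Pick 6 [1,1] → 6 [2,2] → 7 [4,5] → 8 [5,6] → 5 [7,7] → 6 [8,8] → 5 [10,9] → 7 [12,10] → 8 [13,11]; all 9 values appear in both, in order. dp[15][11] = 9 confirms this is the maximum.

9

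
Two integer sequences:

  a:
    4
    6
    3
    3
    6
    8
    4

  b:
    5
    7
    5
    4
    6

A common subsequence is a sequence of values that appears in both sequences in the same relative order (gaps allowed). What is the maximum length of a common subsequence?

Let dp[i][j] be the LCS length of the first i values of a and the first j values of b. dp[i][j] = dp[i-1][j-1]+1 when the i-th and j-th values match, else max(dp[i-1][j], dp[i][j-1]).
    ·  5  7  5  4  6
 ·  0  0  0  0  0  0
 4  0  0  0  0  1  1
 6  0  0  0  0  1  2
 3  0  0  0  0  1  2
 3  0  0  0  0  1  2
 6  0  0  0  0  1  2
 8  0  0  0  0  1  2
 4  0  0  0  0  1  2
dp[7][5] = 2. One LCS (by backtracking along matches): 4, 6.

2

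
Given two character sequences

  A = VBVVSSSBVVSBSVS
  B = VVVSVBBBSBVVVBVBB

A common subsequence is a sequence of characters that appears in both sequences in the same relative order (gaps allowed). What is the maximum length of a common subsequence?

10

Taking V (A #1, B #1); then V (A #3, B #2); then V (A #4, B #3); then S (A #5, B #4); then S (A #7, B #9); then B (A #8, B #10); then V (A #9, B #12); then V (A #10, B #13); then B (A #12, B #14); then V (A #14, B #15) gives a common subsequence of length 10, and the DP table's final entry dp[15][17] is also 10, so no common subsequence is longer.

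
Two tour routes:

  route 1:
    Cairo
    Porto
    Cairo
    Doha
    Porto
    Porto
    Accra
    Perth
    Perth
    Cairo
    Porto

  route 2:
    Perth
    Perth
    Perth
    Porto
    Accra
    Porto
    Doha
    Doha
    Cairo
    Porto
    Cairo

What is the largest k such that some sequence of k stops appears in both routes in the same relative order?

Taking Porto [2,6] → Cairo [3,9] → Porto [6,10] → Cairo [10,11] gives a common subsequence of length 4. Since dp[11][11] = 4, nothing longer is possible.

4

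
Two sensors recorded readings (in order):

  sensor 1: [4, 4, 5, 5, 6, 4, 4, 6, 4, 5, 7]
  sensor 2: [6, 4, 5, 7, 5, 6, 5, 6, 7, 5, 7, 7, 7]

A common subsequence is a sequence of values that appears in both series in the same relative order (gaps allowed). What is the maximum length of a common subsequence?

7

Let dp[i][j] be the LCS length of the first i values of sensor 1 and the first j values of sensor 2. dp[i][j] = dp[i-1][j-1]+1 when the i-th and j-th values match, else max(dp[i-1][j], dp[i][j-1]).
    ·  6  4  5  7  5  6  5  6  7  5  7  7  7
 ·  0  0  0  0  0  0  0  0  0  0  0  0  0  0
 4  0  0  1  1  1  1  1  1  1  1  1  1  1  1
 4  0  0  1  1  1  1  1  1  1  1  1  1  1  1
 5  0  0  1  2  2  2  2  2  2  2  2  2  2  2
 5  0  0  1  2  2  3  3  3  3  3  3  3  3  3
 6  0  1  1  2  2  3  4  4  4  4  4  4  4  4
 4  0  1  2  2  2  3  4  4  4  4  4  4  4  4
 4  0  1  2  2  2  3  4  4  4  4  4  4  4  4
 6  0  1  2  2  2  3  4  4  5  5  5  5  5  5
 4  0  1  2  2  2  3  4  4  5  5  5  5  5  5
 5  0  1  2  3  3  3  4  5  5  5  6  6  6  6
 7  0  1  2  3  4  4  4  5  5  6  6  7  7  7
dp[11][13] = 7. One LCS (by backtracking along matches): 4, 5, 5, 6, 6, 5, 7.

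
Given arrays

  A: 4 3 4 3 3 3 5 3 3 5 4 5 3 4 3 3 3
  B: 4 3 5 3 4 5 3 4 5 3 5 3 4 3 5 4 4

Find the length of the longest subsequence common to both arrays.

11

One common subsequence of length 11: 4 at A[1]=B[1]; then 3 at A[2]=B[4]; then 4 at A[3]=B[5]; then 3 at A[4]=B[7]; then 3 at A[6]=B[10]; then 5 at A[7]=B[11]; then 3 at A[8]=B[12]; then 3 at A[9]=B[14]; then 5 at A[10]=B[15]; then 4 at A[11]=B[16]; then 4 at A[14]=B[17]. dp[17][17] = 11 confirms this is the maximum.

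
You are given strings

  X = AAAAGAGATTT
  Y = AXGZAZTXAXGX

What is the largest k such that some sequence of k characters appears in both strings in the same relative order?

Pick A at X[1]=Y[1], then A at X[2]=Y[5], then A at X[3]=Y[9], then G at X[5]=Y[11]; all 4 characters appear in both, in order. dp[11][12] = 4 confirms this is the maximum.

4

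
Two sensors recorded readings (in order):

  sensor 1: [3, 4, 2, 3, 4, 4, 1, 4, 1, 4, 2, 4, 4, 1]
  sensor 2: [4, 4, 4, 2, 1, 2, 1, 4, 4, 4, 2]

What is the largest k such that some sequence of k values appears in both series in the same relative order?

8

Pick 4 at sensor 1[2]=sensor 2[1], 4 at sensor 1[5]=sensor 2[2], 4 at sensor 1[6]=sensor 2[3], 1 at sensor 1[7]=sensor 2[5], 1 at sensor 1[9]=sensor 2[7], 4 at sensor 1[10]=sensor 2[8], 4 at sensor 1[12]=sensor 2[9], 4 at sensor 1[13]=sensor 2[10]; all 8 values appear in both, in order. The LCS DP gives dp[14][11] = 8, so this is optimal.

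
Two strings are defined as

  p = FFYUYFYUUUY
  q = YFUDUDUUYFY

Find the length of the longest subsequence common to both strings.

Let dp[i][j] be the LCS length of the first i characters of p and the first j characters of q. dp[i][j] = dp[i-1][j-1]+1 when the i-th and j-th characters match, else max(dp[i-1][j], dp[i][j-1]).
    ·  Y  F  U  D  U  D  U  U  Y  F  Y
 ·  0  0  0  0  0  0  0  0  0  0  0  0
 F  0  0  1  1  1  1  1  1  1  1  1  1
 F  0  0  1  1  1  1  1  1  1  1  2  2
 Y  0  1  1  1  1  1  1  1  1  2  2  3
 U  0  1  1  2  2  2  2  2  2  2  2  3
 Y  0  1  1  2  2  2  2  2  2  3  3  3
 F  0  1  2  2  2  2  2  2  2  3  4  4
 Y  0  1  2  2  2  2  2  2  2  3  4  5
 U  0  1  2  3  3  3  3  3  3  3  4  5
 U  0  1  2  3  3  4  4  4  4  4  4  5
 U  0  1  2  3  3  4  4  5  5  5  5  5
 Y  0  1  2  3  3  4  4  5  5  6  6  6
dp[11][11] = 6. One LCS (by backtracking along matches): FUUUUY.

6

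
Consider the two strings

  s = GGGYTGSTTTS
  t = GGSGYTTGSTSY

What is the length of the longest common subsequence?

Let dp[i][j] be the LCS length of the first i characters of s and the first j characters of t. dp[i][j] = dp[i-1][j-1]+1 when the i-th and j-th characters match, else max(dp[i-1][j], dp[i][j-1]).
    ·  G  G  S  G  Y  T  T  G  S  T  S  Y
 ·  0  0  0  0  0  0  0  0  0  0  0  0  0
 G  0  1  1  1  1  1  1  1  1  1  1  1  1
 G  0  1  2  2  2  2  2  2  2  2  2  2  2
 G  0  1  2  2  3  3  3  3  3  3  3  3  3
 Y  0  1  2  2  3  4  4  4  4  4  4  4  4
 T  0  1  2  2  3  4  5  5  5  5  5  5  5
 G  0  1  2  2  3  4  5  5  6  6  6  6  6
 S  0  1  2  3  3  4  5  5  6  7  7  7  7
 T  0  1  2  3  3  4  5  6  6  7  8  8  8
 T  0  1  2  3  3  4  5  6  6  7  8  8  8
 T  0  1  2  3  3  4  5  6  6  7  8  8  8
 S  0  1  2  3  3  4  5  6  6  7  8  9  9
dp[11][12] = 9. One LCS (by backtracking along matches): GGGYTGSTS.

9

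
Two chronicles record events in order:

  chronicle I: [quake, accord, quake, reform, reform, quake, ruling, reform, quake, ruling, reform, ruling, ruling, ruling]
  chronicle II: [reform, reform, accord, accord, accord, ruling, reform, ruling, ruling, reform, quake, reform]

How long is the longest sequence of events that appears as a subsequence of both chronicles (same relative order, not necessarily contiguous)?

One common subsequence of length 6: accord at chronicle I[2]=chronicle II[5], reform at chronicle I[4]=chronicle II[7], ruling at chronicle I[7]=chronicle II[9], reform at chronicle I[8]=chronicle II[10], quake at chronicle I[9]=chronicle II[11], reform at chronicle I[11]=chronicle II[12]. dp[14][12] = 6 confirms this is the maximum.

6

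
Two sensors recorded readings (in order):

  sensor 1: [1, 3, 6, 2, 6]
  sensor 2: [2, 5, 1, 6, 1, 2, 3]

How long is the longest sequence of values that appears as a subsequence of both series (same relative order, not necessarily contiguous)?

Taking 1 [1,3], then 6 [3,4], then 2 [4,6] gives a common subsequence of length 3. Since dp[5][7] = 3, nothing longer is possible.

3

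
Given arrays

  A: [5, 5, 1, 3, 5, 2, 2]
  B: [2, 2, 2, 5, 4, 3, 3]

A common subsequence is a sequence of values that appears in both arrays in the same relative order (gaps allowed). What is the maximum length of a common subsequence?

One common subsequence of length 2: 5 [1,4], then 3 [4,7]. Since dp[7][7] = 2, nothing longer is possible.

2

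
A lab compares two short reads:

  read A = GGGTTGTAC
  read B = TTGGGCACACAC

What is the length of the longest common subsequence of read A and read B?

Taking G at read A[1]=read B[3], then G at read A[2]=read B[4], then G at read A[3]=read B[5], then A at read A[8]=read B[11], then C at read A[9]=read B[12] gives a common subsequence of length 5. dp[9][12] = 5 confirms this is the maximum.

5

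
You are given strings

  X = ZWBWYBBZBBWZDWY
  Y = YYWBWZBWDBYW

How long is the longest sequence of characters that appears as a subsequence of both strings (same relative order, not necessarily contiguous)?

Match W at X[2]=Y[3] → B at X[3]=Y[4] → W at X[4]=Y[5] → Z at X[8]=Y[6] → B at X[10]=Y[7] → W at X[11]=Y[8] → D at X[13]=Y[9] → W at X[14]=Y[12] — 8 characters in the same relative order in both. dp[15][12] = 8 confirms this is the maximum.

8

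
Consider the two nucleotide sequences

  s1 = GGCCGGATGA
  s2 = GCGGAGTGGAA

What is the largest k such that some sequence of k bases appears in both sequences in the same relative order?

Let dp[i][j] be the LCS length of the first i bases of s1 and the first j bases of s2. dp[i][j] = dp[i-1][j-1]+1 when the i-th and j-th bases match, else max(dp[i-1][j], dp[i][j-1]).
    ·  G  C  G  G  A  G  T  G  G  A  A
 ·  0  0  0  0  0  0  0  0  0  0  0  0
 G  0  1  1  1  1  1  1  1  1  1  1  1
 G  0  1  1  2  2  2  2  2  2  2  2  2
 C  0  1  2  2  2  2  2  2  2  2  2  2
 C  0  1  2  2  2  2  2  2  2  2  2  2
 G  0  1  2  3  3  3  3  3  3  3  3  3
 G  0  1  2  3  4  4  4  4  4  4  4  4
 A  0  1  2  3  4  5  5  5  5  5  5  5
 T  0  1  2  3  4  5  5  6  6  6  6  6
 G  0  1  2  3  4  5  6  6  7  7  7  7
 A  0  1  2  3  4  5  6  6  7  7  8  8
dp[10][11] = 8. One LCS (by backtracking along matches): GCGGATGA.

8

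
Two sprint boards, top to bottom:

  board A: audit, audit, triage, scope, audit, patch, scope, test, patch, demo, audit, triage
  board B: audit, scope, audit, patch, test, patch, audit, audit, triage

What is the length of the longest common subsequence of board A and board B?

8

Match audit [2,1], then scope [4,2], then audit [5,3], then patch [6,4], then test [8,5], then patch [9,6], then audit [11,8], then triage [12,9] — 8 tasks in the same relative order in both. Since dp[12][9] = 8, nothing longer is possible.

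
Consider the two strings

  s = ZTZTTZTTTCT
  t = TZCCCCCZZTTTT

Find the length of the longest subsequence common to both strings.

Let dp[i][j] be the LCS length of the first i characters of s and the first j characters of t. dp[i][j] = dp[i-1][j-1]+1 when the i-th and j-th characters match, else max(dp[i-1][j], dp[i][j-1]).
    ·  T  Z  C  C  C  C  C  Z  Z  T  T  T  T
 ·  0  0  0  0  0  0  0  0  0  0  0  0  0  0
 Z  0  0  1  1  1  1  1  1  1  1  1  1  1  1
 T  0  1  1  1  1  1  1  1  1  1  2  2  2  2
 Z  0  1  2  2  2  2  2  2  2  2  2  2  2  2
 T  0  1  2  2  2  2  2  2  2  2  3  3  3  3
 T  0  1  2  2  2  2  2  2  2  2  3  4  4  4
 Z  0  1  2  2  2  2  2  2  3  3  3  4  4  4
 T  0  1  2  2  2  2  2  2  3  3  4  4  5  5
 T  0  1  2  2  2  2  2  2  3  3  4  5  5  6
 T  0  1  2  2  2  2  2  2  3  3  4  5  6  6
 C  0  1  2  3  3  3  3  3  3  3  4  5  6  6
 T  0  1  2  3  3  3  3  3  3  3  4  5  6  7
dp[11][13] = 7. One LCS (by backtracking along matches): ZZZTTTT.

7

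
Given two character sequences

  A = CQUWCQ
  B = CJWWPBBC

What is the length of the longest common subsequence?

Pick C (A #1, B #1), W (A #4, B #4), C (A #5, B #8); all 3 characters appear in both, in order. dp[6][8] = 3 confirms this is the maximum.

3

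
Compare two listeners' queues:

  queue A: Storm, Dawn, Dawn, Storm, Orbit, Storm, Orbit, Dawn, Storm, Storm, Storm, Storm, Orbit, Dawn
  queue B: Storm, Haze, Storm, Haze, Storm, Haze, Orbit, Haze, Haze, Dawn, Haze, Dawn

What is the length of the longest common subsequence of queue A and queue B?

Match Storm at queue A[1]=queue B[1]; then Storm at queue A[4]=queue B[3]; then Storm at queue A[6]=queue B[5]; then Orbit at queue A[7]=queue B[7]; then Dawn at queue A[8]=queue B[10]; then Dawn at queue A[14]=queue B[12] — 6 songs in the same relative order in both. Since dp[14][12] = 6, nothing longer is possible.

6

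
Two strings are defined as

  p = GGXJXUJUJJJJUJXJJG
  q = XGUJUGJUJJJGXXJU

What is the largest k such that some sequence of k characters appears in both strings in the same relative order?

One common subsequence of length 10: G [1,2], then J [4,4], then U [6,5], then J [7,7], then U [8,8], then J [9,9], then J [10,10], then J [11,11], then J [12,15], then U [13,16]. Since dp[18][16] = 10, nothing longer is possible.

10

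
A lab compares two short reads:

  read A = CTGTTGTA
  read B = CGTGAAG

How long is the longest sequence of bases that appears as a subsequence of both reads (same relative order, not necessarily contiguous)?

Let dp[i][j] be the LCS length of the first i bases of read A and the first j bases of read B. dp[i][j] = dp[i-1][j-1]+1 when the i-th and j-th bases match, else max(dp[i-1][j], dp[i][j-1]).
    ·  C  G  T  G  A  A  G
 ·  0  0  0  0  0  0  0  0
 C  0  1  1  1  1  1  1  1
 T  0  1  1  2  2  2  2  2
 G  0  1  2  2  3  3  3  3
 T  0  1  2  3  3  3  3  3
 T  0  1  2  3  3  3  3  3
 G  0  1  2  3  4  4  4  4
 T  0  1  2  3  4  4  4  4
 A  0  1  2  3  4  5  5  5
dp[8][7] = 5. One LCS (by backtracking along matches): CGTGA.

5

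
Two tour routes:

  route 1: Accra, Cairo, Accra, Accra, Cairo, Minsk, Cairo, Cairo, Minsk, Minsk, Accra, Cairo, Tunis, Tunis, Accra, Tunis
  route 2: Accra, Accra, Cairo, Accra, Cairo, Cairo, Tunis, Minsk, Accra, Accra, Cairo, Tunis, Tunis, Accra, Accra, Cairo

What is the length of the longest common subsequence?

11

Match Accra (route 1 #1, route 2 #2), Cairo (route 1 #2, route 2 #3), Accra (route 1 #4, route 2 #4), Cairo (route 1 #5, route 2 #5), Cairo (route 1 #7, route 2 #6), Minsk (route 1 #9, route 2 #8), Accra (route 1 #11, route 2 #10), Cairo (route 1 #12, route 2 #11), Tunis (route 1 #13, route 2 #12), Tunis (route 1 #14, route 2 #13), Accra (route 1 #15, route 2 #15) — 11 stops in the same relative order in both. The LCS DP gives dp[16][16] = 11, so this is optimal.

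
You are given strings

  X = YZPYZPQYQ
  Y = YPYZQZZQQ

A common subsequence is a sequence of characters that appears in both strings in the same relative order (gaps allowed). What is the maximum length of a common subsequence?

One common subsequence of length 6: Y at X[1]=Y[1], then P at X[3]=Y[2], then Y at X[4]=Y[3], then Z at X[5]=Y[7], then Q at X[7]=Y[8], then Q at X[9]=Y[9]. Since dp[9][9] = 6, nothing longer is possible.

6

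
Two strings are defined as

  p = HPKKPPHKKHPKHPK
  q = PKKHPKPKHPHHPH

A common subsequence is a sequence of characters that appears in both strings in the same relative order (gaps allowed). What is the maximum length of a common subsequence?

10

One common subsequence of length 10: P (p #2, q #1); then K (p #3, q #2); then K (p #4, q #3); then P (p #5, q #5); then P (p #6, q #7); then K (p #9, q #8); then H (p #10, q #9); then P (p #11, q #10); then H (p #13, q #12); then P (p #14, q #13). dp[15][14] = 10 confirms this is the maximum.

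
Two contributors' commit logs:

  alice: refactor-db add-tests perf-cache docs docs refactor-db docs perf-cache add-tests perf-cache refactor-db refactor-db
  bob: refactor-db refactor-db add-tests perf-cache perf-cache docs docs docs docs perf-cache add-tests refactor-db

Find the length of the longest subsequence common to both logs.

Taking refactor-db (alice #1, bob #2) → add-tests (alice #2, bob #3) → perf-cache (alice #3, bob #5) → docs (alice #4, bob #7) → docs (alice #5, bob #8) → docs (alice #7, bob #9) → perf-cache (alice #8, bob #10) → add-tests (alice #9, bob #11) → refactor-db (alice #12, bob #12) gives a common subsequence of length 9, and the DP table's final entry dp[12][12] is also 9, so no common subsequence is longer.

9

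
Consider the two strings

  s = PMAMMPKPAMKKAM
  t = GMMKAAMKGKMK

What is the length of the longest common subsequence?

8

Taking M [4,2], M [5,3], K [7,4], A [9,6], M [10,7], K [11,8], K [12,10], M [14,11] gives a common subsequence of length 8, and the DP table's final entry dp[14][12] is also 8, so no common subsequence is longer.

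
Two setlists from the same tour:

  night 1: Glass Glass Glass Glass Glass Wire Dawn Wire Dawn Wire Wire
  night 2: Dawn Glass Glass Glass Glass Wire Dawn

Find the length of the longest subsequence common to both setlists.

Pick Glass [2,2]; then Glass [3,3]; then Glass [4,4]; then Glass [5,5]; then Wire [8,6]; then Dawn [9,7]; all 6 songs appear in both, in order. dp[11][7] = 6 confirms this is the maximum.

6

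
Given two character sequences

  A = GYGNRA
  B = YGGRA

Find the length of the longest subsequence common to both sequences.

4

Pick G (A #1, B #2), G (A #3, B #3), R (A #5, B #4), A (A #6, B #5); all 4 characters appear in both, in order. dp[6][5] = 4 confirms this is the maximum.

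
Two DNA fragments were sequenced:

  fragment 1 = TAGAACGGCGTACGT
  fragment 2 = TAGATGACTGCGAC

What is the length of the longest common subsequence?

11

One common subsequence of length 11: T (fragment 1 #1, fragment 2 #1); then A (fragment 1 #2, fragment 2 #2); then G (fragment 1 #3, fragment 2 #3); then A (fragment 1 #4, fragment 2 #4); then A (fragment 1 #5, fragment 2 #7); then C (fragment 1 #6, fragment 2 #8); then G (fragment 1 #8, fragment 2 #10); then C (fragment 1 #9, fragment 2 #11); then G (fragment 1 #10, fragment 2 #12); then A (fragment 1 #12, fragment 2 #13); then C (fragment 1 #13, fragment 2 #14). dp[15][14] = 11 confirms this is the maximum.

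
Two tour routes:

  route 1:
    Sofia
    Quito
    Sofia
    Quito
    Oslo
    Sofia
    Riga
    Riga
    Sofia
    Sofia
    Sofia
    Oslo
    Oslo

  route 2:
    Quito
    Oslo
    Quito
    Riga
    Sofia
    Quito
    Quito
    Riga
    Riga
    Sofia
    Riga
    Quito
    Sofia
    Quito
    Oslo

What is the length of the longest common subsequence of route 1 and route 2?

Match Sofia [1,5], Quito [2,6], Quito [4,7], Riga [7,8], Riga [8,9], Sofia [9,10], Sofia [10,13], Oslo [13,15] — 8 stops in the same relative order in both. The LCS DP gives dp[13][15] = 8, so this is optimal.

8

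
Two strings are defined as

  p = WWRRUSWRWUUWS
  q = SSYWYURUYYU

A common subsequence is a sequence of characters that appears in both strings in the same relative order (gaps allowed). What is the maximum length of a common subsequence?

5

One common subsequence of length 5: W at p[1]=q[4]; then U at p[5]=q[6]; then R at p[8]=q[7]; then U at p[10]=q[8]; then U at p[11]=q[11], and the DP table's final entry dp[13][11] is also 5, so no common subsequence is longer.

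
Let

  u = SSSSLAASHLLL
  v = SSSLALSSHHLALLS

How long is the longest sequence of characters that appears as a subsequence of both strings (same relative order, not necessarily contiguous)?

Match S at u[2]=v[1], then S at u[3]=v[2], then S at u[4]=v[3], then L at u[5]=v[4], then A at u[6]=v[5], then S at u[8]=v[8], then H at u[9]=v[10], then L at u[10]=v[11], then L at u[11]=v[13], then L at u[12]=v[14] — 10 characters in the same relative order in both. The LCS DP gives dp[12][15] = 10, so this is optimal.

10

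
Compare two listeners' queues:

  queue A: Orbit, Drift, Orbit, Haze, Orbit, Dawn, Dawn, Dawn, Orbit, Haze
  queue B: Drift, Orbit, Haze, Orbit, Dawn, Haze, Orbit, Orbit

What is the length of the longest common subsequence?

6

One common subsequence of length 6: Drift at queue A[2]=queue B[1], then Orbit at queue A[3]=queue B[2], then Haze at queue A[4]=queue B[3], then Orbit at queue A[5]=queue B[4], then Dawn at queue A[6]=queue B[5], then Orbit at queue A[9]=queue B[8]. The LCS DP gives dp[10][8] = 6, so this is optimal.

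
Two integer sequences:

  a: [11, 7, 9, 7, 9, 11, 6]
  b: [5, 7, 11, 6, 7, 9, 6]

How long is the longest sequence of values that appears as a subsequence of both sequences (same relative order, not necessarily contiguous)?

Let dp[i][j] be the LCS length of the first i values of a and the first j values of b. dp[i][j] = dp[i-1][j-1]+1 when the i-th and j-th values match, else max(dp[i-1][j], dp[i][j-1]).
    ·  5  7 11  6  7  9  6
 ·  0  0  0  0  0  0  0  0
11  0  0  0  1  1  1  1  1
 7  0  0  1  1  1  2  2  2
 9  0  0  1  1  1  2  3  3
 7  0  0  1  1  1  2  3  3
 9  0  0  1  1  1  2  3  3
11  0  0  1  2  2  2  3  3
 6  0  0  1  2  3  3  3  4
dp[7][7] = 4. One LCS (by backtracking along matches): 11, 7, 9, 6.

4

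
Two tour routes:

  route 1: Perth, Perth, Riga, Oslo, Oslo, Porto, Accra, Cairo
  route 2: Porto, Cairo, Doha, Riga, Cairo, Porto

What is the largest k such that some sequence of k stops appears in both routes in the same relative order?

One common subsequence of length 2: Riga [3,4], then Porto [6,6]. dp[8][6] = 2 confirms this is the maximum.

2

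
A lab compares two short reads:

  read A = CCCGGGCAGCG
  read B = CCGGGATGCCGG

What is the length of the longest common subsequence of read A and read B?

9

Pick C at read A[2]=read B[1] → C at read A[3]=read B[2] → G at read A[4]=read B[3] → G at read A[5]=read B[4] → G at read A[6]=read B[5] → A at read A[8]=read B[6] → G at read A[9]=read B[8] → C at read A[10]=read B[10] → G at read A[11]=read B[12]; all 9 bases appear in both, in order. dp[11][12] = 9 confirms this is the maximum.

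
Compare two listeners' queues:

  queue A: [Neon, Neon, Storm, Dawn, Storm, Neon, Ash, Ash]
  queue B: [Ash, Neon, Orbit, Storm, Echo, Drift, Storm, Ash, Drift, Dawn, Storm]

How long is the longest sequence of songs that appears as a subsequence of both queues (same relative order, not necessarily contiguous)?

Taking Neon (queue A #1, queue B #2) → Storm (queue A #3, queue B #7) → Dawn (queue A #4, queue B #10) → Storm (queue A #5, queue B #11) gives a common subsequence of length 4. Since dp[8][11] = 4, nothing longer is possible.

4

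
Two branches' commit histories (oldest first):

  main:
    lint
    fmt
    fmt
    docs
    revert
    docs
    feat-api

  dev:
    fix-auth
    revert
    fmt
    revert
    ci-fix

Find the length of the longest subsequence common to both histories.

2

Match fmt (main #3, dev #3) → revert (main #5, dev #4) — 2 commits in the same relative order in both, and the DP table's final entry dp[7][5] is also 2, so no common subsequence is longer.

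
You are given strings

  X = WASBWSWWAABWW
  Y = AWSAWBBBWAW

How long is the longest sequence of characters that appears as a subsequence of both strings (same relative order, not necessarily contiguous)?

Let dp[i][j] be the LCS length of the first i characters of X and the first j characters of Y. dp[i][j] = dp[i-1][j-1]+1 when the i-th and j-th characters match, else max(dp[i-1][j], dp[i][j-1]).
    ·  A  W  S  A  W  B  B  B  W  A  W
 ·  0  0  0  0  0  0  0  0  0  0  0  0
 W  0  0  1  1  1  1  1  1  1  1  1  1
 A  0  1  1  1  2  2  2  2  2  2  2  2
 S  0  1  1  2  2  2  2  2  2  2  2  2
 B  0  1  1  2  2  2  3  3  3  3  3  3
 W  0  1  2  2  2  3  3  3  3  4  4  4
 S  0  1  2  3  3  3  3  3  3  4  4  4
 W  0  1  2  3  3  4  4  4  4  4  4  5
 W  0  1  2  3  3  4  4  4  4  5  5  5
 A  0  1  2  3  4  4  4  4  4  5  6  6
 A  0  1  2  3  4  4  4  4  4  5  6  6
 B  0  1  2  3  4  4  5  5  5  5  6  6
 W  0  1  2  3  4  5  5  5  5  6  6  7
 W  0  1  2  3  4  5  5  5  5  6  6  7
dp[13][11] = 7. One LCS (by backtracking along matches): AWSWWAW.

7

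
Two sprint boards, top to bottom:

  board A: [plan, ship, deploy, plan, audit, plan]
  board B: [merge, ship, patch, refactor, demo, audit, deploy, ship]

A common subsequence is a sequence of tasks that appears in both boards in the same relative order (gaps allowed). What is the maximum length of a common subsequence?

2

Taking ship [2,2] → deploy [3,7] gives a common subsequence of length 2, and the DP table's final entry dp[6][8] is also 2, so no common subsequence is longer.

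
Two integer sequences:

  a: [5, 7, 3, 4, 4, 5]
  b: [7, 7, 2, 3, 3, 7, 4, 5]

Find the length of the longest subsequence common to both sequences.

Pick 7 at a[2]=b[2], then 3 at a[3]=b[5], then 4 at a[5]=b[7], then 5 at a[6]=b[8]; all 4 values appear in both, in order. dp[6][8] = 4 confirms this is the maximum.

4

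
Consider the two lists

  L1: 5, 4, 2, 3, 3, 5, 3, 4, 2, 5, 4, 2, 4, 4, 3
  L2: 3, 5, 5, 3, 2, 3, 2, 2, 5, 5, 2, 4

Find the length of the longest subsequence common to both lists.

Taking 5 [1,3], 2 [3,5], 3 [4,6], 5 [6,9], 5 [10,10], 2 [12,11], 4 [14,12] gives a common subsequence of length 7, and the DP table's final entry dp[15][12] is also 7, so no common subsequence is longer.

7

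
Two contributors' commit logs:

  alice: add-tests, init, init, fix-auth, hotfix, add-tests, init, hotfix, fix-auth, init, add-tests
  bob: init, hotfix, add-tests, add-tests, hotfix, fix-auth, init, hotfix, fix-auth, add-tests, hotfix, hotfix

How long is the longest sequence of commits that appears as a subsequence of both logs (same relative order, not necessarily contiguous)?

One common subsequence of length 7: init (alice #3, bob #1), hotfix (alice #5, bob #2), add-tests (alice #6, bob #4), init (alice #7, bob #7), hotfix (alice #8, bob #8), fix-auth (alice #9, bob #9), add-tests (alice #11, bob #10), and the DP table's final entry dp[11][12] is also 7, so no common subsequence is longer.

7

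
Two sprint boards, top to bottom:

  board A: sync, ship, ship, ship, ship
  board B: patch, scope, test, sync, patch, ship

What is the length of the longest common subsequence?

Match sync [1,4], then ship [5,6] — 2 tasks in the same relative order in both. The LCS DP gives dp[5][6] = 2, so this is optimal.

2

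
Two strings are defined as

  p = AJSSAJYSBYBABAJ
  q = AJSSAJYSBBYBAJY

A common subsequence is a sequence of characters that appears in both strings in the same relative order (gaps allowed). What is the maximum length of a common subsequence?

Match A at p[1]=q[1]; then J at p[2]=q[2]; then S at p[3]=q[3]; then S at p[4]=q[4]; then A at p[5]=q[5]; then J at p[6]=q[6]; then Y at p[7]=q[7]; then S at p[8]=q[8]; then B at p[9]=q[10]; then Y at p[10]=q[11]; then B at p[13]=q[12]; then A at p[14]=q[13]; then J at p[15]=q[14] — 13 characters in the same relative order in both. The LCS DP gives dp[15][15] = 13, so this is optimal.

13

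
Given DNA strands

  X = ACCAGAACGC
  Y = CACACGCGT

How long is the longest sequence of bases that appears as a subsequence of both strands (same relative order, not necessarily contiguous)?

6

Match A at X[1]=Y[2]; then C at X[2]=Y[3]; then C at X[3]=Y[5]; then G at X[5]=Y[6]; then C at X[8]=Y[7]; then G at X[9]=Y[8] — 6 bases in the same relative order in both. The LCS DP gives dp[10][9] = 6, so this is optimal.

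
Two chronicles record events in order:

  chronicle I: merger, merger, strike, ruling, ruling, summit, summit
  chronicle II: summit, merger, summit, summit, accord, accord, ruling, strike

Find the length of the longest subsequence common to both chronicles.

Match merger [2,2]; then summit [6,3]; then summit [7,4] — 3 events in the same relative order in both. dp[7][8] = 3 confirms this is the maximum.

3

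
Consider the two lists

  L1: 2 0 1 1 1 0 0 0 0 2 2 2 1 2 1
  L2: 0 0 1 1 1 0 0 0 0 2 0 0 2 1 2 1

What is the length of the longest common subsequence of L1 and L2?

13

Pick 0 at L1[2]=L2[2], then 1 at L1[3]=L2[3], then 1 at L1[4]=L2[4], then 1 at L1[5]=L2[5], then 0 at L1[6]=L2[6], then 0 at L1[7]=L2[7], then 0 at L1[8]=L2[8], then 0 at L1[9]=L2[9], then 2 at L1[10]=L2[10], then 2 at L1[12]=L2[13], then 1 at L1[13]=L2[14], then 2 at L1[14]=L2[15], then 1 at L1[15]=L2[16]; all 13 values appear in both, in order. Since dp[15][16] = 13, nothing longer is possible.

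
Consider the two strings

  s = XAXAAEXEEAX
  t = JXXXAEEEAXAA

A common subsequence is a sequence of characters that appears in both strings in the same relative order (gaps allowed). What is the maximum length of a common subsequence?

Let dp[i][j] be the LCS length of the first i characters of s and the first j characters of t. dp[i][j] = dp[i-1][j-1]+1 when the i-th and j-th characters match, else max(dp[i-1][j], dp[i][j-1]).
    ·  J  X  X  X  A  E  E  E  A  X  A  A
 ·  0  0  0  0  0  0  0  0  0  0  0  0  0
 X  0  0  1  1  1  1  1  1  1  1  1  1  1
 A  0  0  1  1  1  2  2  2  2  2  2  2  2
 X  0  0  1  2  2  2  2  2  2  2  3  3  3
 A  0  0  1  2  2  3  3  3  3  3  3  4  4
 A  0  0  1  2  2  3  3  3  3  4  4  4  5
 E  0  0  1  2  2  3  4  4  4  4  4  4  5
 X  0  0  1  2  3  3  4  4  4  4  5  5  5
 E  0  0  1  2  3  3  4  5  5  5  5  5  5
 E  0  0  1  2  3  3  4  5  6  6  6  6  6
 A  0  0  1  2  3  4  4  5  6  7  7  7  7
 X  0  0  1  2  3  4  4  5  6  7  8  8  8
dp[11][12] = 8. One LCS (by backtracking along matches): XXAEEEAX.

8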